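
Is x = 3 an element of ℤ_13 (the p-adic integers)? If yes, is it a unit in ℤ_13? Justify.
x ∈ ℤ_13^× (unit); v_13(x) = 0

ℤ_13 = {x ∈ ℚ_13 : v_13(x) ≥ 0} and ℤ_13^× = {x ∈ ℤ_13 : v_13(x) = 0}. Here v_13(3) = v_13(num) − v_13(den) = 0; compare against these criteria.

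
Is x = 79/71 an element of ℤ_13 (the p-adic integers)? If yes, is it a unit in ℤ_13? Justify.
x ∈ ℤ_13^× (unit); v_13(x) = 0

ℤ_13 = {x ∈ ℚ_13 : v_13(x) ≥ 0} and ℤ_13^× = {x ∈ ℤ_13 : v_13(x) = 0}. Here v_13(79/71) = v_13(num) − v_13(den) = 0; compare against these criteria.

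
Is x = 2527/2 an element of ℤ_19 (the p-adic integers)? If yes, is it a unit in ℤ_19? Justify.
x ∈ ℤ_19 but not a unit; v_19(x) = 2 > 0

ℤ_19 = {x ∈ ℚ_19 : v_19(x) ≥ 0} and ℤ_19^× = {x ∈ ℤ_19 : v_19(x) = 0}. Here v_19(2527/2) = v_19(num) − v_19(den) = 2; compare against these criteria.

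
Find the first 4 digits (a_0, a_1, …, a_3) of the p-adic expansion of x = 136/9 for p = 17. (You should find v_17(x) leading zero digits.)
(a_0, …, a_3) = (0, 16, 1, 15)

v_17(136/9) = 1, so a_0 = ... = a_0 = 0. Factor out: x = 17^1 · u with u = 8/9 a unit in ℤ_17. Expand u iteratively via a_{v+i} = u_i mod 17, u_{i+1} = (u_i − a_{v+i})/17:
  u_0 = 8/9;  a_1 = 16;  u_1 = (u_0 − 16)/17 = -8/9
  u_1 = -8/9;  a_2 = 1;  u_2 = (u_1 − 1)/17 = -1/9
  u_2 = -1/9;  a_3 = 15;  u_3 = (u_2 − 15)/17 = -8/9
Digits: (0, 16, 1, 15).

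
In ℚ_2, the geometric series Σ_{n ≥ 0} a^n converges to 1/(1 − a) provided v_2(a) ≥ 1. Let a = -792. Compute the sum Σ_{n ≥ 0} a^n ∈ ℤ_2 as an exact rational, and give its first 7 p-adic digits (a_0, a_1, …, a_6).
Σ a^n = 1/(1 − a) = 1/793;  first 7 digits = (1, 0, 0, 1, 0, 1, 0)

v_2(a) = 3 ≥ 1, so the series converges in ℤ_2 to 1/(1 − a) = 1/(1 − (-792)) = 1/793. Expand this rational in ℤ_2: compute digits iteratively via d_i = x_i mod 2, x_{i+1} = (x_i − d_i)/2. The first 7 digits are (1, 0, 0, 1, 0, 1, 0).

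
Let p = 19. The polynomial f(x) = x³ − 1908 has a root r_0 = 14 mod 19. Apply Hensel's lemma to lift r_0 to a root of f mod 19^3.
r_2 = 3377 (mod 6859)

Hensel: r_{i+1} = r_i − f(r_i)/f′(r_i) mod 19^{i+2}, where f′(x) = 3x². Iterate:
  r_0 = 14 (mod 19)
  r_1 = 128 (mod 361)
  r_2 = 3377 (mod 6859)
Final: r = 3377 with f(r) ≡ 0 mod 19^3.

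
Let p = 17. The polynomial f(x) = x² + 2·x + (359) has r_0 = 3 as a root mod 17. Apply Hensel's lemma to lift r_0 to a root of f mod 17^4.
r_3 = 2485 (mod 83521)

Hensel: r_{i+1} = r_i − f(r_i)·(f′(r_i))^{-1} mod 17^{i+2}, f′(x) = 2x + 2. Iterate:
  r_0 = 3 (mod 17)
  r_1 = 173 (mod 289)
  r_2 = 2485 (mod 4913)
  r_3 = 2485 (mod 83521)
Final: r = 2485 satisfies f(r) ≡ 0 mod 17^4.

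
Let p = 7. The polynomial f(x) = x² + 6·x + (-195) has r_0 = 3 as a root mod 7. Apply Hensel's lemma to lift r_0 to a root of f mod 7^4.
r_3 = 2173 (mod 2401)

Hensel: r_{i+1} = r_i − f(r_i)·(f′(r_i))^{-1} mod 7^{i+2}, f′(x) = 2x + 6. Iterate:
  r_0 = 3 (mod 7)
  r_1 = 17 (mod 49)
  r_2 = 115 (mod 343)
  r_3 = 2173 (mod 2401)
Final: r = 2173 satisfies f(r) ≡ 0 mod 7^4.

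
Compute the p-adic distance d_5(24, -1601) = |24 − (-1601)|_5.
d_5(24, -1601) = 1/125

Step 1 — x − y = 24 − (-1601) = 1625. Step 2 — v_5(1625) = 3 (factor: 1625 = (5^3 · 13); the sign does not affect v_p). Step 3 — |x − y|_5 = 5^{-3} = 1/125.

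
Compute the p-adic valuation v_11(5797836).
v_11(5797836) = 5

v_11(n) is the largest exponent k such that 11^k divides n. Factor out: 5797836 = 11^5 · 36. (Sign doesn't affect v_p.) So v_11(5797836) = 5.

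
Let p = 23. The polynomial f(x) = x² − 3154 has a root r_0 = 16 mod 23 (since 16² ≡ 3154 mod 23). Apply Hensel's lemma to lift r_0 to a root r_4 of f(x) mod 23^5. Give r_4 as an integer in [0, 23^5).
r_4 = 3877379 (mod 6436343)

Hensel's recurrence: r_{i+1} = r_i − f(r_i)·(f′(r_i))^{-1} mod 23^{i+2}, with f′(x) = 2x. Iterate:
  r_0 = 16 (mod 23)
  r_1 = 338 (mod 529)
  r_2 = 8273 (mod 12167)
  r_3 = 239446 (mod 279841)
  r_4 = 3877379 (mod 6436343)
Final: r_4 = 3877379, and one checks f(r_4) ≡ 0 mod 23^5.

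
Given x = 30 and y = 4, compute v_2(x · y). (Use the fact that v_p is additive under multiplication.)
v_2(120) = 3

v_p(x) = 1 (factor: 30 = 2^1 · 15); v_p(y) = 2 (factor: 4 = 2^2 · 1). Additivity: v_p(xy) = v_p(x) + v_p(y) = 1 + 2 = 3. (Direct check: xy = 120 = 2^3 · (15).)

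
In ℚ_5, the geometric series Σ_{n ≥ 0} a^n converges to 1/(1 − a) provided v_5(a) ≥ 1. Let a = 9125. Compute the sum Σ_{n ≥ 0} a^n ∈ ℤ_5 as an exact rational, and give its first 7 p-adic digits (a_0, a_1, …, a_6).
Σ a^n = 1/(1 − a) = -1/9124;  first 7 digits = (1, 0, 0, 3, 4, 2, 4)

v_5(a) = 3 ≥ 1, so the series converges in ℤ_5 to 1/(1 − a) = 1/(1 − 9125) = -1/9124. Expand this rational in ℤ_5: compute digits iteratively via d_i = x_i mod 5, x_{i+1} = (x_i − d_i)/5. The first 7 digits are (1, 0, 0, 3, 4, 2, 4).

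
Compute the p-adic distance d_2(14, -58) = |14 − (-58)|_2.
d_2(14, -58) = 1/8

Step 1 — x − y = 14 − (-58) = 72. Step 2 — v_2(72) = 3 (factor: 72 = (2^3 · 9); the sign does not affect v_p). Step 3 — |x − y|_2 = 2^{-3} = 1/8.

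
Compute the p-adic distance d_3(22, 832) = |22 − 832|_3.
d_3(22, 832) = 1/81

Step 1 — x − y = 22 − 832 = -810. Step 2 — v_3(-810) = 4 (factor: -810 = −(3^4 · 10); the sign does not affect v_p). Step 3 — |x − y|_3 = 3^{-4} = 1/81.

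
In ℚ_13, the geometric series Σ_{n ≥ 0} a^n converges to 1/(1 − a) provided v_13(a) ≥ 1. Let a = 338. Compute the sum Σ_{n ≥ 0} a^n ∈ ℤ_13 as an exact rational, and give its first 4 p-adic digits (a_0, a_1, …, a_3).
Σ a^n = 1/(1 − a) = -1/337;  first 4 digits = (1, 0, 2, 0)

v_13(a) = 2 ≥ 1, so the series converges in ℤ_13 to 1/(1 − a) = 1/(1 − 338) = -1/337. Expand this rational in ℤ_13: compute digits iteratively via d_i = x_i mod 13, x_{i+1} = (x_i − d_i)/13. The first 4 digits are (1, 0, 2, 0).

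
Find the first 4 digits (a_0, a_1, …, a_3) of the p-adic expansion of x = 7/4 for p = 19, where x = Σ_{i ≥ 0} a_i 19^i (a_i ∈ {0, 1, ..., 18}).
(a_0, …, a_3) = (16, 4, 14, 4)

v_19(7/4) = 0 (numerator and denominator both coprime to 19), so x ∈ ℤ_19^×. Compute digits iteratively via a_i = x_i mod 19, x_{i+1} = (x_i − a_i)/19, with x_0 = x:
  x_0 = 7/4;  a_0 = 16;  x_1 = (x_0 − 16)/19 = -3/4
  x_1 = -3/4;  a_1 = 4;  x_2 = (x_1 − 4)/19 = -1/4
  x_2 = -1/4;  a_2 = 14;  x_3 = (x_2 − 14)/19 = -3/4
  x_3 = -3/4;  a_3 = 4;  x_4 = (x_3 − 4)/19 = -1/4
Digits: (16, 4, 14, 4).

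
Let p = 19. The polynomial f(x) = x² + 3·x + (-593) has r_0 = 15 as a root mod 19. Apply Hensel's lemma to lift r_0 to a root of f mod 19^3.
r_2 = 1611 (mod 6859)

Hensel: r_{i+1} = r_i − f(r_i)·(f′(r_i))^{-1} mod 19^{i+2}, f′(x) = 2x + 3. Iterate:
  r_0 = 15 (mod 19)
  r_1 = 167 (mod 361)
  r_2 = 1611 (mod 6859)
Final: r = 1611 satisfies f(r) ≡ 0 mod 19^3.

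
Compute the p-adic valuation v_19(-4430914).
v_19(-4430914) = 4

v_19(n) is the largest exponent k such that 19^k divides n. Factor out: -4430914 = -19^4 · 34. (Sign doesn't affect v_p.) So v_19(-4430914) = 4.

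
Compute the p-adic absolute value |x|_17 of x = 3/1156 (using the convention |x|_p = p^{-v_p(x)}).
|3/1156|_17 = 289

Step 1 — compute v_17(x) by factoring powers of 17 out of the numerator and denominator: v_17(3/1156) = -2. Step 2 — apply |x|_p = p^{-v_p(x)} = 17^{2} = 289.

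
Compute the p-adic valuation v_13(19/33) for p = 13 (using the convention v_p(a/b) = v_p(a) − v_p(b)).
v_13(19/33) = 0

Factor powers of 13 from the numerator and denominator of the reduced fraction: 19 = 13^0 · 19 and 33 = 13^0 · 33. Apply v_p(a/b) = v_p(a) − v_p(b): v_13(19/33) = 0 − 0 = 0.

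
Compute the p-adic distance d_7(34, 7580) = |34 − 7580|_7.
d_7(34, 7580) = 1/343

Step 1 — x − y = 34 − 7580 = -7546. Step 2 — v_7(-7546) = 3 (factor: -7546 = −(7^3 · 22); the sign does not affect v_p). Step 3 — |x − y|_7 = 7^{-3} = 1/343.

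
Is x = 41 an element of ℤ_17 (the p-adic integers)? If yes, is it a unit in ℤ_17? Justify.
x ∈ ℤ_17^× (unit); v_17(x) = 0

ℤ_17 = {x ∈ ℚ_17 : v_17(x) ≥ 0} and ℤ_17^× = {x ∈ ℤ_17 : v_17(x) = 0}. Here v_17(41) = v_17(num) − v_17(den) = 0; compare against these criteria.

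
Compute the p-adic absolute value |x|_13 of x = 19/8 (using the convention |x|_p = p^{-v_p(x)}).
|19/8|_13 = 1

Step 1 — compute v_13(x) by factoring powers of 13 out of the numerator and denominator: v_13(19/8) = 0. Step 2 — apply |x|_p = p^{-v_p(x)} = 13^{0} = 1.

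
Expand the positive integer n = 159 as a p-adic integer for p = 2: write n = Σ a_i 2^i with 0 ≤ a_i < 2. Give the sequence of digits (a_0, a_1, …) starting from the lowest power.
(a_0, a_1, …) = (1, 1, 1, 1, 1, 0, 0, 1)

Repeated division by 2 gives the digits low-to-high: 159 = 1 + 1·2^1 + 1·2^2 + 1·2^3 + 1·2^4 + 1·2^7. Digit sequence: (1, 1, 1, 1, 1, 0, 0, 1).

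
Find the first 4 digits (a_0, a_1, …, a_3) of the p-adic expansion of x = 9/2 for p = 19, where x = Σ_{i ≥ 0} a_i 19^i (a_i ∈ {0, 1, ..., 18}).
(a_0, …, a_3) = (14, 9, 9, 9)

v_19(9/2) = 0 (numerator and denominator both coprime to 19), so x ∈ ℤ_19^×. Compute digits iteratively via a_i = x_i mod 19, x_{i+1} = (x_i − a_i)/19, with x_0 = x:
  x_0 = 9/2;  a_0 = 14;  x_1 = (x_0 − 14)/19 = -1/2
  x_1 = -1/2;  a_1 = 9;  x_2 = (x_1 − 9)/19 = -1/2
  x_2 = -1/2;  a_2 = 9;  x_3 = (x_2 − 9)/19 = -1/2
  x_3 = -1/2;  a_3 = 9;  x_4 = (x_3 − 9)/19 = -1/2
Digits: (14, 9, 9, 9).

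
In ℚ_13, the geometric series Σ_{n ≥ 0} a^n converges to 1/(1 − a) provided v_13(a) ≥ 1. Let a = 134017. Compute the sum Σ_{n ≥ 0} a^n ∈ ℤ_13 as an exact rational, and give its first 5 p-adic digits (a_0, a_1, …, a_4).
Σ a^n = 1/(1 − a) = -1/134016;  first 5 digits = (1, 0, 0, 9, 4)

v_13(a) = 3 ≥ 1, so the series converges in ℤ_13 to 1/(1 − a) = 1/(1 − 134017) = -1/134016. Expand this rational in ℤ_13: compute digits iteratively via d_i = x_i mod 13, x_{i+1} = (x_i − d_i)/13. The first 5 digits are (1, 0, 0, 9, 4).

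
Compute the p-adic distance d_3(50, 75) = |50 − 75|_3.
d_3(50, 75) = 1

Step 1 — x − y = 50 − 75 = -25. Step 2 — v_3(-25) = 0 (factor: -25 = −(3^0 · 25); the sign does not affect v_p). Step 3 — |x − y|_3 = 3^{0} = 1.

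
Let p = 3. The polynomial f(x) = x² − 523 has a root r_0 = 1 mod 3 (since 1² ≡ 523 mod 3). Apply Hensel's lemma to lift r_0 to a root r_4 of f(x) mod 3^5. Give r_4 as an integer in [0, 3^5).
r_4 = 100 (mod 243)

Hensel's recurrence: r_{i+1} = r_i − f(r_i)·(f′(r_i))^{-1} mod 3^{i+2}, with f′(x) = 2x. Iterate:
  r_0 = 1 (mod 3)
  r_1 = 1 (mod 9)
  r_2 = 19 (mod 27)
  r_3 = 19 (mod 81)
  r_4 = 100 (mod 243)
Final: r_4 = 100, and one checks f(r_4) ≡ 0 mod 3^5.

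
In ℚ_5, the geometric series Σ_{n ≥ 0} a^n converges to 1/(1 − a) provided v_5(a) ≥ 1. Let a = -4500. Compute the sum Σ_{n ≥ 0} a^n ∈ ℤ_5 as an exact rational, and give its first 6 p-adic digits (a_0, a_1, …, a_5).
Σ a^n = 1/(1 − a) = 1/4501;  first 6 digits = (1, 0, 0, 4, 2, 3)

v_5(a) = 3 ≥ 1, so the series converges in ℤ_5 to 1/(1 − a) = 1/(1 − (-4500)) = 1/4501. Expand this rational in ℤ_5: compute digits iteratively via d_i = x_i mod 5, x_{i+1} = (x_i − d_i)/5. The first 6 digits are (1, 0, 0, 4, 2, 3).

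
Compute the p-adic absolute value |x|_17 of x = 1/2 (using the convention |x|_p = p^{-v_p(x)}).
|1/2|_17 = 1

Step 1 — compute v_17(x) by factoring powers of 17 out of the numerator and denominator: v_17(1/2) = 0. Step 2 — apply |x|_p = p^{-v_p(x)} = 17^{0} = 1.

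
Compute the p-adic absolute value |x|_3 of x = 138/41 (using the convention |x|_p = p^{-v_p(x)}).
|138/41|_3 = 1/3

Step 1 — compute v_3(x) by factoring powers of 3 out of the numerator and denominator: v_3(138/41) = 1. Step 2 — apply |x|_p = p^{-v_p(x)} = 3^{-1} = 1/3.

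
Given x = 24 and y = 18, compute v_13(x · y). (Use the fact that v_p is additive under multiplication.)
v_13(432) = 0

v_p(x) = 0 (factor: 24 = 13^0 · 24); v_p(y) = 0 (factor: 18 = 13^0 · 18). Additivity: v_p(xy) = v_p(x) + v_p(y) = 0 + 0 = 0. (Direct check: xy = 432 = 13^0 · (432).)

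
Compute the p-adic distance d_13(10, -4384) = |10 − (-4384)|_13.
d_13(10, -4384) = 1/2197

Step 1 — x − y = 10 − (-4384) = 4394. Step 2 — v_13(4394) = 3 (factor: 4394 = (13^3 · 2); the sign does not affect v_p). Step 3 — |x − y|_13 = 13^{-3} = 1/2197.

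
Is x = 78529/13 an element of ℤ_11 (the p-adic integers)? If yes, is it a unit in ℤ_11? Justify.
x ∈ ℤ_11 but not a unit; v_11(x) = 3 > 0

ℤ_11 = {x ∈ ℚ_11 : v_11(x) ≥ 0} and ℤ_11^× = {x ∈ ℤ_11 : v_11(x) = 0}. Here v_11(78529/13) = v_11(num) − v_11(den) = 3; compare against these criteria.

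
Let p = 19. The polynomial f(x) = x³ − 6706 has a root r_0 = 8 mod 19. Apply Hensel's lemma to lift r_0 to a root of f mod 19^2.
r_1 = 217 (mod 361)

Hensel: r_{i+1} = r_i − f(r_i)/f′(r_i) mod 19^{i+2}, where f′(x) = 3x². Iterate:
  r_0 = 8 (mod 19)
  r_1 = 217 (mod 361)
Final: r = 217 with f(r) ≡ 0 mod 19^2.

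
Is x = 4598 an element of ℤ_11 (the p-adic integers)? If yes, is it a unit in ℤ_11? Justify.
x ∈ ℤ_11 but not a unit; v_11(x) = 2 > 0

ℤ_11 = {x ∈ ℚ_11 : v_11(x) ≥ 0} and ℤ_11^× = {x ∈ ℤ_11 : v_11(x) = 0}. Here v_11(4598) = v_11(num) − v_11(den) = 2; compare against these criteria.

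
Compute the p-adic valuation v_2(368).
v_2(368) = 4

v_2(n) is the largest exponent k such that 2^k divides n. Factor out: 368 = 2^4 · 23. (Sign doesn't affect v_p.) So v_2(368) = 4.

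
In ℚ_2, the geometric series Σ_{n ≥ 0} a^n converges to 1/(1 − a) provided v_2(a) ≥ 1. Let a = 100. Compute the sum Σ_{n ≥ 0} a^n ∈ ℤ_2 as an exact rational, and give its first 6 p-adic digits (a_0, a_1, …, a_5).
Σ a^n = 1/(1 − a) = -1/99;  first 6 digits = (1, 0, 1, 0, 1, 1)

v_2(a) = 2 ≥ 1, so the series converges in ℤ_2 to 1/(1 − a) = 1/(1 − 100) = -1/99. Expand this rational in ℤ_2: compute digits iteratively via d_i = x_i mod 2, x_{i+1} = (x_i − d_i)/2. The first 6 digits are (1, 0, 1, 0, 1, 1).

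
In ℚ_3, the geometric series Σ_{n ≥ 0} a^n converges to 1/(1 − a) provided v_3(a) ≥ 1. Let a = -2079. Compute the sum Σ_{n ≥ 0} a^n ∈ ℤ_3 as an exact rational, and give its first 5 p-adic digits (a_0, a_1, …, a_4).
Σ a^n = 1/(1 − a) = 1/2080;  first 5 digits = (1, 0, 0, 1, 1)

v_3(a) = 3 ≥ 1, so the series converges in ℤ_3 to 1/(1 − a) = 1/(1 − (-2079)) = 1/2080. Expand this rational in ℤ_3: compute digits iteratively via d_i = x_i mod 3, x_{i+1} = (x_i − d_i)/3. The first 5 digits are (1, 0, 0, 1, 1).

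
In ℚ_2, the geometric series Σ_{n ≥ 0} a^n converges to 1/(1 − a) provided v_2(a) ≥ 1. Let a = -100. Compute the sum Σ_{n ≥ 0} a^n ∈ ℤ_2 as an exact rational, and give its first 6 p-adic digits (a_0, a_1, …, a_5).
Σ a^n = 1/(1 − a) = 1/101;  first 6 digits = (1, 0, 1, 1, 0, 1)

v_2(a) = 2 ≥ 1, so the series converges in ℤ_2 to 1/(1 − a) = 1/(1 − (-100)) = 1/101. Expand this rational in ℤ_2: compute digits iteratively via d_i = x_i mod 2, x_{i+1} = (x_i − d_i)/2. The first 6 digits are (1, 0, 1, 1, 0, 1).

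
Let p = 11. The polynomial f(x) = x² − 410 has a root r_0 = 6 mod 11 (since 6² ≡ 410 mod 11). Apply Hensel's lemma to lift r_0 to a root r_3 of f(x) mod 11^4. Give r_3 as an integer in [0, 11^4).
r_3 = 10786 (mod 14641)

Hensel's recurrence: r_{i+1} = r_i − f(r_i)·(f′(r_i))^{-1} mod 11^{i+2}, with f′(x) = 2x. Iterate:
  r_0 = 6 (mod 11)
  r_1 = 17 (mod 121)
  r_2 = 138 (mod 1331)
  r_3 = 10786 (mod 14641)
Final: r_3 = 10786, and one checks f(r_3) ≡ 0 mod 11^4.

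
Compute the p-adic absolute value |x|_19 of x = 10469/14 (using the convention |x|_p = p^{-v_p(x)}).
|10469/14|_19 = 1/361

Step 1 — compute v_19(x) by factoring powers of 19 out of the numerator and denominator: v_19(10469/14) = 2. Step 2 — apply |x|_p = p^{-v_p(x)} = 19^{-2} = 1/361.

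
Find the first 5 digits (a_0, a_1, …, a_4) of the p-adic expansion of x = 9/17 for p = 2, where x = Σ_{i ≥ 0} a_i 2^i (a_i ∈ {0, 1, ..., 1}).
(a_0, …, a_4) = (1, 0, 0, 1, 1)

v_2(9/17) = 0 (numerator and denominator both coprime to 2), so x ∈ ℤ_2^×. Compute digits iteratively via a_i = x_i mod 2, x_{i+1} = (x_i − a_i)/2, with x_0 = x:
  x_0 = 9/17;  a_0 = 1;  x_1 = (x_0 − 1)/2 = -4/17
  x_1 = -4/17;  a_1 = 0;  x_2 = (x_1 − 0)/2 = -2/17
  x_2 = -2/17;  a_2 = 0;  x_3 = (x_2 − 0)/2 = -1/17
  x_3 = -1/17;  a_3 = 1;  x_4 = (x_3 − 1)/2 = -9/17
  x_4 = -9/17;  a_4 = 1;  x_5 = (x_4 − 1)/2 = -13/17
Digits: (1, 0, 0, 1, 1).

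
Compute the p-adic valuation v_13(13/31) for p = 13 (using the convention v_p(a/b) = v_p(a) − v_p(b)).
v_13(13/31) = 1

Factor powers of 13 from the numerator and denominator of the reduced fraction: 13 = 13^1 · 1 and 31 = 13^0 · 31. Apply v_p(a/b) = v_p(a) − v_p(b): v_13(13/31) = 1 − 0 = 1.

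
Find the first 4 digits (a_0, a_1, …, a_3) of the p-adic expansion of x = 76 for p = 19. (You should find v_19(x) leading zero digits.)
(a_0, …, a_3) = (0, 4, 0, 0)

v_19(76) = 1, so a_0 = ... = a_0 = 0. Factor out: x = 19^1 · u with u = 4 a unit in ℤ_19. Expand u iteratively via a_{v+i} = u_i mod 19, u_{i+1} = (u_i − a_{v+i})/19:
  u_0 = 4;  a_1 = 4;  u_1 = (u_0 − 4)/19 = 0
  u_1 = 0;  a_2 = 0;  u_2 = (u_1 − 0)/19 = 0
  u_2 = 0;  a_3 = 0;  u_3 = (u_2 − 0)/19 = 0
Digits: (0, 4, 0, 0).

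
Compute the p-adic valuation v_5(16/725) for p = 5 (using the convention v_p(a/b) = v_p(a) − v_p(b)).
v_5(16/725) = -2

Factor powers of 5 from the numerator and denominator of the reduced fraction: 16 = 5^0 · 16 and 725 = 5^2 · 29. Apply v_p(a/b) = v_p(a) − v_p(b): v_5(16/725) = 0 − 2 = -2.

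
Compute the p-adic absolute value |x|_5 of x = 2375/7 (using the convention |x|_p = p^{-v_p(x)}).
|2375/7|_5 = 1/125

Step 1 — compute v_5(x) by factoring powers of 5 out of the numerator and denominator: v_5(2375/7) = 3. Step 2 — apply |x|_p = p^{-v_p(x)} = 5^{-3} = 1/125.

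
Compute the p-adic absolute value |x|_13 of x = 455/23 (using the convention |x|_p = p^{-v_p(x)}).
|455/23|_13 = 1/13

Step 1 — compute v_13(x) by factoring powers of 13 out of the numerator and denominator: v_13(455/23) = 1. Step 2 — apply |x|_p = p^{-v_p(x)} = 13^{-1} = 1/13.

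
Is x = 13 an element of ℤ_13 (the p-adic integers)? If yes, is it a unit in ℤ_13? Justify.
x ∈ ℤ_13 but not a unit; v_13(x) = 1 > 0

ℤ_13 = {x ∈ ℚ_13 : v_13(x) ≥ 0} and ℤ_13^× = {x ∈ ℤ_13 : v_13(x) = 0}. Here v_13(13) = v_13(num) − v_13(den) = 1; compare against these criteria.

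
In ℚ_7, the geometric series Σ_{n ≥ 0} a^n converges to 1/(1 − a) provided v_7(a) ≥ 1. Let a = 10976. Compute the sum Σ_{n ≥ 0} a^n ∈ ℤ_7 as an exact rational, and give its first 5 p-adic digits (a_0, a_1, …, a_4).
Σ a^n = 1/(1 − a) = -1/10975;  first 5 digits = (1, 0, 0, 4, 4)

v_7(a) = 3 ≥ 1, so the series converges in ℤ_7 to 1/(1 − a) = 1/(1 − 10976) = -1/10975. Expand this rational in ℤ_7: compute digits iteratively via d_i = x_i mod 7, x_{i+1} = (x_i − d_i)/7. The first 5 digits are (1, 0, 0, 4, 4).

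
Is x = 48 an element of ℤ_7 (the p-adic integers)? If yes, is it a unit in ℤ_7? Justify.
x ∈ ℤ_7^× (unit); v_7(x) = 0

ℤ_7 = {x ∈ ℚ_7 : v_7(x) ≥ 0} and ℤ_7^× = {x ∈ ℤ_7 : v_7(x) = 0}. Here v_7(48) = v_7(num) − v_7(den) = 0; compare against these criteria.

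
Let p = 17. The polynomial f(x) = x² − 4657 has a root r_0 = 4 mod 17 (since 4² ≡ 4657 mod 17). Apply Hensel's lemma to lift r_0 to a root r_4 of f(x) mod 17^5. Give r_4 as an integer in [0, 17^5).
r_4 = 301975 (mod 1419857)

Hensel's recurrence: r_{i+1} = r_i − f(r_i)·(f′(r_i))^{-1} mod 17^{i+2}, with f′(x) = 2x. Iterate:
  r_0 = 4 (mod 17)
  r_1 = 259 (mod 289)
  r_2 = 2282 (mod 4913)
  r_3 = 51412 (mod 83521)
  r_4 = 301975 (mod 1419857)
Final: r_4 = 301975, and one checks f(r_4) ≡ 0 mod 17^5.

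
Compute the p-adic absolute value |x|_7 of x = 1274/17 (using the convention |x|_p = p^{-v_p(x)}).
|1274/17|_7 = 1/49

Step 1 — compute v_7(x) by factoring powers of 7 out of the numerator and denominator: v_7(1274/17) = 2. Step 2 — apply |x|_p = p^{-v_p(x)} = 7^{-2} = 1/49.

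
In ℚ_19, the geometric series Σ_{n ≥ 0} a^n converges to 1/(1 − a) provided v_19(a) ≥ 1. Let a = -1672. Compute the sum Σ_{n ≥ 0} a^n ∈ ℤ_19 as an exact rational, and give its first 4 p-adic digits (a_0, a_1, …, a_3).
Σ a^n = 1/(1 − a) = 1/1673;  first 4 digits = (1, 7, 6, 9)

v_19(a) = 1 ≥ 1, so the series converges in ℤ_19 to 1/(1 − a) = 1/(1 − (-1672)) = 1/1673. Expand this rational in ℤ_19: compute digits iteratively via d_i = x_i mod 19, x_{i+1} = (x_i − d_i)/19. The first 4 digits are (1, 7, 6, 9).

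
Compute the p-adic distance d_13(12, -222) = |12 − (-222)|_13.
d_13(12, -222) = 1/13

Step 1 — x − y = 12 − (-222) = 234. Step 2 — v_13(234) = 1 (factor: 234 = (13^1 · 18); the sign does not affect v_p). Step 3 — |x − y|_13 = 13^{-1} = 1/13.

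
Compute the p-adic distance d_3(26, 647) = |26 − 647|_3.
d_3(26, 647) = 1/27

Step 1 — x − y = 26 − 647 = -621. Step 2 — v_3(-621) = 3 (factor: -621 = −(3^3 · 23); the sign does not affect v_p). Step 3 — |x − y|_3 = 3^{-3} = 1/27.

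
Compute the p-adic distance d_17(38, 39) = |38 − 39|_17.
d_17(38, 39) = 1

Step 1 — x − y = 38 − 39 = -1. Step 2 — v_17(-1) = 0 (factor: -1 = −(17^0 · 1); the sign does not affect v_p). Step 3 — |x − y|_17 = 17^{0} = 1.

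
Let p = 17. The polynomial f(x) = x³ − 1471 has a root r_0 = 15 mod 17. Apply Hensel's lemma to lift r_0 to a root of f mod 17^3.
r_2 = 2650 (mod 4913)

Hensel: r_{i+1} = r_i − f(r_i)/f′(r_i) mod 17^{i+2}, where f′(x) = 3x². Iterate:
  r_0 = 15 (mod 17)
  r_1 = 49 (mod 289)
  r_2 = 2650 (mod 4913)
Final: r = 2650 with f(r) ≡ 0 mod 17^3.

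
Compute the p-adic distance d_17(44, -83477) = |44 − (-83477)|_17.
d_17(44, -83477) = 1/83521

Step 1 — x − y = 44 − (-83477) = 83521. Step 2 — v_17(83521) = 4 (factor: 83521 = (17^4 · 1); the sign does not affect v_p). Step 3 — |x − y|_17 = 17^{-4} = 1/83521.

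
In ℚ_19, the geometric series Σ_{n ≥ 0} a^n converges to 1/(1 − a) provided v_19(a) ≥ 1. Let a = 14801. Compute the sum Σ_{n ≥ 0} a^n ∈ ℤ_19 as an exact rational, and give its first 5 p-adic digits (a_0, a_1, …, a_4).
Σ a^n = 1/(1 − a) = -1/14800;  first 5 digits = (1, 0, 3, 2, 9)

v_19(a) = 2 ≥ 1, so the series converges in ℤ_19 to 1/(1 − a) = 1/(1 − 14801) = -1/14800. Expand this rational in ℤ_19: compute digits iteratively via d_i = x_i mod 19, x_{i+1} = (x_i − d_i)/19. The first 5 digits are (1, 0, 3, 2, 9).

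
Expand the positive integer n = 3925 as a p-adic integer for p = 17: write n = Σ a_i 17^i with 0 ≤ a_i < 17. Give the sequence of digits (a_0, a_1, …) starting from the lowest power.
(a_0, a_1, …) = (15, 9, 13)

Repeated division by 17 gives the digits low-to-high: 3925 = 15 + 9·17^1 + 13·17^2. Digit sequence: (15, 9, 13).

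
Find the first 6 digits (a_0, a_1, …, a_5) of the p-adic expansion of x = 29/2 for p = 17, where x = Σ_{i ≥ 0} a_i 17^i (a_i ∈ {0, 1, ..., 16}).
(a_0, …, a_5) = (6, 9, 8, 8, 8, 8)

v_17(29/2) = 0 (numerator and denominator both coprime to 17), so x ∈ ℤ_17^×. Compute digits iteratively via a_i = x_i mod 17, x_{i+1} = (x_i − a_i)/17, with x_0 = x:
  x_0 = 29/2;  a_0 = 6;  x_1 = (x_0 − 6)/17 = 1/2
  x_1 = 1/2;  a_1 = 9;  x_2 = (x_1 − 9)/17 = -1/2
  x_2 = -1/2;  a_2 = 8;  x_3 = (x_2 − 8)/17 = -1/2
  x_3 = -1/2;  a_3 = 8;  x_4 = (x_3 − 8)/17 = -1/2
  x_4 = -1/2;  a_4 = 8;  x_5 = (x_4 − 8)/17 = -1/2
  x_5 = -1/2;  a_5 = 8;  x_6 = (x_5 − 8)/17 = -1/2
Digits: (6, 9, 8, 8, 8, 8).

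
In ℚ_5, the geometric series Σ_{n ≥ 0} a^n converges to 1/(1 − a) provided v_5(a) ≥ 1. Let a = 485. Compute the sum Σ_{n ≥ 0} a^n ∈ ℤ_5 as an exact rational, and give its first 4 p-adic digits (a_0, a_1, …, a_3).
Σ a^n = 1/(1 − a) = -1/484;  first 4 digits = (1, 2, 3, 3)

v_5(a) = 1 ≥ 1, so the series converges in ℤ_5 to 1/(1 − a) = 1/(1 − 485) = -1/484. Expand this rational in ℤ_5: compute digits iteratively via d_i = x_i mod 5, x_{i+1} = (x_i − d_i)/5. The first 4 digits are (1, 2, 3, 3).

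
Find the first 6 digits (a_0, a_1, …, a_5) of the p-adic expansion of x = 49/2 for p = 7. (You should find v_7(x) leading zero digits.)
(a_0, …, a_5) = (0, 0, 4, 3, 3, 3)

v_7(49/2) = 2, so a_0 = ... = a_1 = 0. Factor out: x = 7^2 · u with u = 1/2 a unit in ℤ_7. Expand u iteratively via a_{v+i} = u_i mod 7, u_{i+1} = (u_i − a_{v+i})/7:
  u_0 = 1/2;  a_2 = 4;  u_1 = (u_0 − 4)/7 = -1/2
  u_1 = -1/2;  a_3 = 3;  u_2 = (u_1 − 3)/7 = -1/2
  u_2 = -1/2;  a_4 = 3;  u_3 = (u_2 − 3)/7 = -1/2
  u_3 = -1/2;  a_5 = 3;  u_4 = (u_3 − 3)/7 = -1/2
Digits: (0, 0, 4, 3, 3, 3).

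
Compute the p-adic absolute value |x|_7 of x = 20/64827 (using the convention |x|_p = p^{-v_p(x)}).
|20/64827|_7 = 2401

Step 1 — compute v_7(x) by factoring powers of 7 out of the numerator and denominator: v_7(20/64827) = -4. Step 2 — apply |x|_p = p^{-v_p(x)} = 7^{4} = 2401.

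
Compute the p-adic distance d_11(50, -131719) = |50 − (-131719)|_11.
d_11(50, -131719) = 1/14641

Step 1 — x − y = 50 − (-131719) = 131769. Step 2 — v_11(131769) = 4 (factor: 131769 = (11^4 · 9); the sign does not affect v_p). Step 3 — |x − y|_11 = 11^{-4} = 1/14641.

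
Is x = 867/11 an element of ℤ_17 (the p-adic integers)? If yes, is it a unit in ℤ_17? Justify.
x ∈ ℤ_17 but not a unit; v_17(x) = 2 > 0

ℤ_17 = {x ∈ ℚ_17 : v_17(x) ≥ 0} and ℤ_17^× = {x ∈ ℤ_17 : v_17(x) = 0}. Here v_17(867/11) = v_17(num) − v_17(den) = 2; compare against these criteria.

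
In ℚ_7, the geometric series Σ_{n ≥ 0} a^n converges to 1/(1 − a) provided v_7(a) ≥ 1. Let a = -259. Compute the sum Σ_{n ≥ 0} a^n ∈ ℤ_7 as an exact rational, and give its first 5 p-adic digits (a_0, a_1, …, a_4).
Σ a^n = 1/(1 − a) = 1/260;  first 5 digits = (1, 5, 5, 4, 3)

v_7(a) = 1 ≥ 1, so the series converges in ℤ_7 to 1/(1 − a) = 1/(1 − (-259)) = 1/260. Expand this rational in ℤ_7: compute digits iteratively via d_i = x_i mod 7, x_{i+1} = (x_i − d_i)/7. The first 5 digits are (1, 5, 5, 4, 3).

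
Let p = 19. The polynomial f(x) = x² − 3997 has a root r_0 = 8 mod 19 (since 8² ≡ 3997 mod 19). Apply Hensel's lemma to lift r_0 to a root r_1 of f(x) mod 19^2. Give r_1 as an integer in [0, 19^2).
r_1 = 141 (mod 361)

Hensel's recurrence: r_{i+1} = r_i − f(r_i)·(f′(r_i))^{-1} mod 19^{i+2}, with f′(x) = 2x. Iterate:
  r_0 = 8 (mod 19)
  r_1 = 141 (mod 361)
Final: r_1 = 141, and one checks f(r_1) ≡ 0 mod 19^2.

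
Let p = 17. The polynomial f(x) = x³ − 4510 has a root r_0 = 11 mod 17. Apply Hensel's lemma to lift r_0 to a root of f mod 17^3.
r_2 = 4635 (mod 4913)

Hensel: r_{i+1} = r_i − f(r_i)/f′(r_i) mod 17^{i+2}, where f′(x) = 3x². Iterate:
  r_0 = 11 (mod 17)
  r_1 = 11 (mod 289)
  r_2 = 4635 (mod 4913)
Final: r = 4635 with f(r) ≡ 0 mod 17^3.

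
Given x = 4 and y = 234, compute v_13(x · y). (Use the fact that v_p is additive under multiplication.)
v_13(936) = 1

v_p(x) = 0 (factor: 4 = 13^0 · 4); v_p(y) = 1 (factor: 234 = 13^1 · 18). Additivity: v_p(xy) = v_p(x) + v_p(y) = 0 + 1 = 1. (Direct check: xy = 936 = 13^1 · (72).)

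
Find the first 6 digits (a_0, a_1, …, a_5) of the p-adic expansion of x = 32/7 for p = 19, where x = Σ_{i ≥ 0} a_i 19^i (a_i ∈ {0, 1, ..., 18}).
(a_0, …, a_5) = (10, 16, 10, 13, 2, 8)

v_19(32/7) = 0 (numerator and denominator both coprime to 19), so x ∈ ℤ_19^×. Compute digits iteratively via a_i = x_i mod 19, x_{i+1} = (x_i − a_i)/19, with x_0 = x:
  x_0 = 32/7;  a_0 = 10;  x_1 = (x_0 − 10)/19 = -2/7
  x_1 = -2/7;  a_1 = 16;  x_2 = (x_1 − 16)/19 = -6/7
  x_2 = -6/7;  a_2 = 10;  x_3 = (x_2 − 10)/19 = -4/7
  x_3 = -4/7;  a_3 = 13;  x_4 = (x_3 − 13)/19 = -5/7
  x_4 = -5/7;  a_4 = 2;  x_5 = (x_4 − 2)/19 = -1/7
  x_5 = -1/7;  a_5 = 8;  x_6 = (x_5 − 8)/19 = -3/7
Digits: (10, 16, 10, 13, 2, 8).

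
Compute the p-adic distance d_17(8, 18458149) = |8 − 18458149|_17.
d_17(8, 18458149) = 1/1419857

Step 1 — x − y = 8 − 18458149 = -18458141. Step 2 — v_17(-18458141) = 5 (factor: -18458141 = −(17^5 · 13); the sign does not affect v_p). Step 3 — |x − y|_17 = 17^{-5} = 1/1419857.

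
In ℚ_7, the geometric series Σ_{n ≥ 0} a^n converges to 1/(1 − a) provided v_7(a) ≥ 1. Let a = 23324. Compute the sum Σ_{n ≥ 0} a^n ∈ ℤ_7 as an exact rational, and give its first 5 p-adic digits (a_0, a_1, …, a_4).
Σ a^n = 1/(1 − a) = -1/23323;  first 5 digits = (1, 0, 0, 5, 2)

v_7(a) = 3 ≥ 1, so the series converges in ℤ_7 to 1/(1 − a) = 1/(1 − 23324) = -1/23323. Expand this rational in ℤ_7: compute digits iteratively via d_i = x_i mod 7, x_{i+1} = (x_i − d_i)/7. The first 5 digits are (1, 0, 0, 5, 2).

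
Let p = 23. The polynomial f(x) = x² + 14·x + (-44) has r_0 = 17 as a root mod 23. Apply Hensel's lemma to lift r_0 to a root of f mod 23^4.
r_3 = 47650 (mod 279841)

Hensel: r_{i+1} = r_i − f(r_i)·(f′(r_i))^{-1} mod 23^{i+2}, f′(x) = 2x + 14. Iterate:
  r_0 = 17 (mod 23)
  r_1 = 40 (mod 529)
  r_2 = 11149 (mod 12167)
  r_3 = 47650 (mod 279841)
Final: r = 47650 satisfies f(r) ≡ 0 mod 23^4.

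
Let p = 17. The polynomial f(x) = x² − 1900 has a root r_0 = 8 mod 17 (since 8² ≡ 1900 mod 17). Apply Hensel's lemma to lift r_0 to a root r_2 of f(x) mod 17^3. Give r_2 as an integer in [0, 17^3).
r_2 = 1929 (mod 4913)

Hensel's recurrence: r_{i+1} = r_i − f(r_i)·(f′(r_i))^{-1} mod 17^{i+2}, with f′(x) = 2x. Iterate:
  r_0 = 8 (mod 17)
  r_1 = 195 (mod 289)
  r_2 = 1929 (mod 4913)
Final: r_2 = 1929, and one checks f(r_2) ≡ 0 mod 17^3.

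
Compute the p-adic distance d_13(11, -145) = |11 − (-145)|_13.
d_13(11, -145) = 1/13

Step 1 — x − y = 11 − (-145) = 156. Step 2 — v_13(156) = 1 (factor: 156 = (13^1 · 12); the sign does not affect v_p). Step 3 — |x − y|_13 = 13^{-1} = 1/13.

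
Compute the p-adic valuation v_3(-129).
v_3(-129) = 1

v_3(n) is the largest exponent k such that 3^k divides n. Factor out: -129 = -3^1 · 43. (Sign doesn't affect v_p.) So v_3(-129) = 1.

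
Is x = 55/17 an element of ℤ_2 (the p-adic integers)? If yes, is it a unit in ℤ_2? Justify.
x ∈ ℤ_2^× (unit); v_2(x) = 0

ℤ_2 = {x ∈ ℚ_2 : v_2(x) ≥ 0} and ℤ_2^× = {x ∈ ℤ_2 : v_2(x) = 0}. Here v_2(55/17) = v_2(num) − v_2(den) = 0; compare against these criteria.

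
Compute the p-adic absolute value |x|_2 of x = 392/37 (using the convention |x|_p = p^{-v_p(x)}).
|392/37|_2 = 1/8

Step 1 — compute v_2(x) by factoring powers of 2 out of the numerator and denominator: v_2(392/37) = 3. Step 2 — apply |x|_p = p^{-v_p(x)} = 2^{-3} = 1/8.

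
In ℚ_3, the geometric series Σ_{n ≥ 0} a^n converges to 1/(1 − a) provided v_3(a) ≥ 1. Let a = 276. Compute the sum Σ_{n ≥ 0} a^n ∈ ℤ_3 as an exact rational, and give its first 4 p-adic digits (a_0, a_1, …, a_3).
Σ a^n = 1/(1 − a) = -1/275;  first 4 digits = (1, 2, 1, 1)

v_3(a) = 1 ≥ 1, so the series converges in ℤ_3 to 1/(1 − a) = 1/(1 − 276) = -1/275. Expand this rational in ℤ_3: compute digits iteratively via d_i = x_i mod 3, x_{i+1} = (x_i − d_i)/3. The first 4 digits are (1, 2, 1, 1).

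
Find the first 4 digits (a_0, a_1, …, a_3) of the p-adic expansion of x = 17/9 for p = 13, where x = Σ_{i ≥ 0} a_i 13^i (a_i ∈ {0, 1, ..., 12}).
(a_0, …, a_3) = (12, 5, 1, 10)

v_13(17/9) = 0 (numerator and denominator both coprime to 13), so x ∈ ℤ_13^×. Compute digits iteratively via a_i = x_i mod 13, x_{i+1} = (x_i − a_i)/13, with x_0 = x:
  x_0 = 17/9;  a_0 = 12;  x_1 = (x_0 − 12)/13 = -7/9
  x_1 = -7/9;  a_1 = 5;  x_2 = (x_1 − 5)/13 = -4/9
  x_2 = -4/9;  a_2 = 1;  x_3 = (x_2 − 1)/13 = -1/9
  x_3 = -1/9;  a_3 = 10;  x_4 = (x_3 − 10)/13 = -7/9
Digits: (12, 5, 1, 10).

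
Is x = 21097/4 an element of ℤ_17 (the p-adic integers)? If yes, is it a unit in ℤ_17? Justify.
x ∈ ℤ_17 but not a unit; v_17(x) = 2 > 0

ℤ_17 = {x ∈ ℚ_17 : v_17(x) ≥ 0} and ℤ_17^× = {x ∈ ℤ_17 : v_17(x) = 0}. Here v_17(21097/4) = v_17(num) − v_17(den) = 2; compare against these criteria.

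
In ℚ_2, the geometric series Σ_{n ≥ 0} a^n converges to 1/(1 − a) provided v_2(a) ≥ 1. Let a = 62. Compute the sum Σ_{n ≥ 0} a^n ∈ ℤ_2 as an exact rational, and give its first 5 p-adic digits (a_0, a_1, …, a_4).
Σ a^n = 1/(1 − a) = -1/61;  first 5 digits = (1, 1, 0, 1, 0)

v_2(a) = 1 ≥ 1, so the series converges in ℤ_2 to 1/(1 − a) = 1/(1 − 62) = -1/61. Expand this rational in ℤ_2: compute digits iteratively via d_i = x_i mod 2, x_{i+1} = (x_i − d_i)/2. The first 5 digits are (1, 1, 0, 1, 0).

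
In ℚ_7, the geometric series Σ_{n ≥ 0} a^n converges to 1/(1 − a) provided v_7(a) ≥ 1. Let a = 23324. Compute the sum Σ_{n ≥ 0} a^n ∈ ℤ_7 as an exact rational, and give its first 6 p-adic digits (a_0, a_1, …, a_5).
Σ a^n = 1/(1 − a) = -1/23323;  first 6 digits = (1, 0, 0, 5, 2, 1)

v_7(a) = 3 ≥ 1, so the series converges in ℤ_7 to 1/(1 − a) = 1/(1 − 23324) = -1/23323. Expand this rational in ℤ_7: compute digits iteratively via d_i = x_i mod 7, x_{i+1} = (x_i − d_i)/7. The first 6 digits are (1, 0, 0, 5, 2, 1).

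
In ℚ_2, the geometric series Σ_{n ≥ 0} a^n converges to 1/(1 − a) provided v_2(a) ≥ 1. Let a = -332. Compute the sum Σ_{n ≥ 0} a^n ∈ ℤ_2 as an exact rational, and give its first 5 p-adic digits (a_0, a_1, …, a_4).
Σ a^n = 1/(1 − a) = 1/333;  first 5 digits = (1, 0, 1, 0, 0)

v_2(a) = 2 ≥ 1, so the series converges in ℤ_2 to 1/(1 − a) = 1/(1 − (-332)) = 1/333. Expand this rational in ℤ_2: compute digits iteratively via d_i = x_i mod 2, x_{i+1} = (x_i − d_i)/2. The first 5 digits are (1, 0, 1, 0, 0).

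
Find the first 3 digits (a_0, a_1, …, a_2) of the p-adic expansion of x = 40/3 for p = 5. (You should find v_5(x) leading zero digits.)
(a_0, …, a_2) = (0, 1, 2)

v_5(40/3) = 1, so a_0 = ... = a_0 = 0. Factor out: x = 5^1 · u with u = 8/3 a unit in ℤ_5. Expand u iteratively via a_{v+i} = u_i mod 5, u_{i+1} = (u_i − a_{v+i})/5:
  u_0 = 8/3;  a_1 = 1;  u_1 = (u_0 − 1)/5 = 1/3
  u_1 = 1/3;  a_2 = 2;  u_2 = (u_1 − 2)/5 = -1/3
Digits: (0, 1, 2).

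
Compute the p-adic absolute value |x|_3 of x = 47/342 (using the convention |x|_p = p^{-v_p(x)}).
|47/342|_3 = 9

Step 1 — compute v_3(x) by factoring powers of 3 out of the numerator and denominator: v_3(47/342) = -2. Step 2 — apply |x|_p = p^{-v_p(x)} = 3^{2} = 9.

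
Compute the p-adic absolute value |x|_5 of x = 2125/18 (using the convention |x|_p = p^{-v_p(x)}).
|2125/18|_5 = 1/125

Step 1 — compute v_5(x) by factoring powers of 5 out of the numerator and denominator: v_5(2125/18) = 3. Step 2 — apply |x|_p = p^{-v_p(x)} = 5^{-3} = 1/125.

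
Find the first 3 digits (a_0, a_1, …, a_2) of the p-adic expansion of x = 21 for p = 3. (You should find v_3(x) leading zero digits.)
(a_0, …, a_2) = (0, 1, 2)

v_3(21) = 1, so a_0 = ... = a_0 = 0. Factor out: x = 3^1 · u with u = 7 a unit in ℤ_3. Expand u iteratively via a_{v+i} = u_i mod 3, u_{i+1} = (u_i − a_{v+i})/3:
  u_0 = 7;  a_1 = 1;  u_1 = (u_0 − 1)/3 = 2
  u_1 = 2;  a_2 = 2;  u_2 = (u_1 − 2)/3 = 0
Digits: (0, 1, 2).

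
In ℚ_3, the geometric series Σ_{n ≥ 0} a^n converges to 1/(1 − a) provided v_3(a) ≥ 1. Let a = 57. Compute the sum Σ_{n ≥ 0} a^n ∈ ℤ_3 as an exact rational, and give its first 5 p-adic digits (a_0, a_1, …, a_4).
Σ a^n = 1/(1 − a) = -1/56;  first 5 digits = (1, 1, 1, 0, 0)

v_3(a) = 1 ≥ 1, so the series converges in ℤ_3 to 1/(1 − a) = 1/(1 − 57) = -1/56. Expand this rational in ℤ_3: compute digits iteratively via d_i = x_i mod 3, x_{i+1} = (x_i − d_i)/3. The first 5 digits are (1, 1, 1, 0, 0).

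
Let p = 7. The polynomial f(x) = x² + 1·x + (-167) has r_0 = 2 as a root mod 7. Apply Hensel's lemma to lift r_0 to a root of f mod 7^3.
r_2 = 93 (mod 343)

Hensel: r_{i+1} = r_i − f(r_i)·(f′(r_i))^{-1} mod 7^{i+2}, f′(x) = 2x + 1. Iterate:
  r_0 = 2 (mod 7)
  r_1 = 44 (mod 49)
  r_2 = 93 (mod 343)
Final: r = 93 satisfies f(r) ≡ 0 mod 7^3.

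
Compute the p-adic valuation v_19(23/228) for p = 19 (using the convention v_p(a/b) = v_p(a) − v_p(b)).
v_19(23/228) = -1

Factor powers of 19 from the numerator and denominator of the reduced fraction: 23 = 19^0 · 23 and 228 = 19^1 · 12. Apply v_p(a/b) = v_p(a) − v_p(b): v_19(23/228) = 0 − 1 = -1.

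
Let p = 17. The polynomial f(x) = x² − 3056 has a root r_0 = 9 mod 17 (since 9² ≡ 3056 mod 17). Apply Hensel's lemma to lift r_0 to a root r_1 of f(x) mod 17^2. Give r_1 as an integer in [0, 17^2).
r_1 = 94 (mod 289)

Hensel's recurrence: r_{i+1} = r_i − f(r_i)·(f′(r_i))^{-1} mod 17^{i+2}, with f′(x) = 2x. Iterate:
  r_0 = 9 (mod 17)
  r_1 = 94 (mod 289)
Final: r_1 = 94, and one checks f(r_1) ≡ 0 mod 17^2.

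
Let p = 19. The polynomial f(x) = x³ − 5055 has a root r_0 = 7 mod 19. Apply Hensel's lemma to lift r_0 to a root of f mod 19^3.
r_2 = 3180 (mod 6859)

Hensel: r_{i+1} = r_i − f(r_i)/f′(r_i) mod 19^{i+2}, where f′(x) = 3x². Iterate:
  r_0 = 7 (mod 19)
  r_1 = 292 (mod 361)
  r_2 = 3180 (mod 6859)
Final: r = 3180 with f(r) ≡ 0 mod 19^3.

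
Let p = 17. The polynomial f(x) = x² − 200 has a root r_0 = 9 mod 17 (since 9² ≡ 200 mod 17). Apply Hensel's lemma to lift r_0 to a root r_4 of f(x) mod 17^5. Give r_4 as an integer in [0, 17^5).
r_4 = 352419 (mod 1419857)

Hensel's recurrence: r_{i+1} = r_i − f(r_i)·(f′(r_i))^{-1} mod 17^{i+2}, with f′(x) = 2x. Iterate:
  r_0 = 9 (mod 17)
  r_1 = 128 (mod 289)
  r_2 = 3596 (mod 4913)
  r_3 = 18335 (mod 83521)
  r_4 = 352419 (mod 1419857)
Final: r_4 = 352419, and one checks f(r_4) ≡ 0 mod 17^5.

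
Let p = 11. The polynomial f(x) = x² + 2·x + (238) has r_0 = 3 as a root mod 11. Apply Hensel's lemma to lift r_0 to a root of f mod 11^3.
r_2 = 894 (mod 1331)

Hensel: r_{i+1} = r_i − f(r_i)·(f′(r_i))^{-1} mod 11^{i+2}, f′(x) = 2x + 2. Iterate:
  r_0 = 3 (mod 11)
  r_1 = 47 (mod 121)
  r_2 = 894 (mod 1331)
Final: r = 894 satisfies f(r) ≡ 0 mod 11^3.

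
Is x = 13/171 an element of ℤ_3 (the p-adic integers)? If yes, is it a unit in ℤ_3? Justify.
x ∉ ℤ_3 (v_3(x) = -2 < 0)

ℤ_3 = {x ∈ ℚ_3 : v_3(x) ≥ 0} and ℤ_3^× = {x ∈ ℤ_3 : v_3(x) = 0}. Here v_3(13/171) = v_3(num) − v_3(den) = -2; compare against these criteria.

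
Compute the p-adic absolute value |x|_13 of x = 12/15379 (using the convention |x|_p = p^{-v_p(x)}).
|12/15379|_13 = 2197

Step 1 — compute v_13(x) by factoring powers of 13 out of the numerator and denominator: v_13(12/15379) = -3. Step 2 — apply |x|_p = p^{-v_p(x)} = 13^{3} = 2197.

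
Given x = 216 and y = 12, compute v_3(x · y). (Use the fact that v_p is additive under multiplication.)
v_3(2592) = 4

v_p(x) = 3 (factor: 216 = 3^3 · 8); v_p(y) = 1 (factor: 12 = 3^1 · 4). Additivity: v_p(xy) = v_p(x) + v_p(y) = 3 + 1 = 4. (Direct check: xy = 2592 = 3^4 · (32).)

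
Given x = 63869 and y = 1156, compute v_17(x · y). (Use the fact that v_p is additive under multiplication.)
v_17(73832564) = 5

v_p(x) = 3 (factor: 63869 = 17^3 · 13); v_p(y) = 2 (factor: 1156 = 17^2 · 4). Additivity: v_p(xy) = v_p(x) + v_p(y) = 3 + 2 = 5. (Direct check: xy = 73832564 = 17^5 · (52).)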